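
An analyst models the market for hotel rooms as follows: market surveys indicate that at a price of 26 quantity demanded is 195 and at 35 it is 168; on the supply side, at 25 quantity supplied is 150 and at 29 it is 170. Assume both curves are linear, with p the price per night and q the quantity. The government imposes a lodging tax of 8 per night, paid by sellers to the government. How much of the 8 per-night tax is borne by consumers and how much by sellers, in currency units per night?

Demand slope: (168 − 195)/(35 − 26) = -3, so qd = 273 − 3p.
Supply slope: (170 − 150)/(29 − 25) = 5, so qs = 5p + 25.
Before the tax: set 273 − 3p = 5p + 25 → p* = 31, q* = 180.
With the tax collected from sellers, supply shifts: qs = 5(p − 8) + 25.
New equilibrium: consumers pay 36, sellers receive 28, q = 165. (Wedge: pb − ps = 8.)
Burden on consumers: 5; on sellers: 3. (They sum to 8.)
The less price-elastic side of the market bears the larger share of a per-unit tax.

Consumers bear 5 per night; sellers bear 3 per night.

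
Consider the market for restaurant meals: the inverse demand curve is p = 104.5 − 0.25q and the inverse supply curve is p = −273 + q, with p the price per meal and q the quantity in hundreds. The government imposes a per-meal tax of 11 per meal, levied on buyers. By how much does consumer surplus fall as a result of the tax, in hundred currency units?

Inverting to q(p) form: qd = 418 − 4p; qs = p + 273.
Without the tax, 418 − 4p = p + 273 gives 5p = 145, so p* = 29 and q* = 302.
With the tax collected from buyers, demand (in seller-price terms) shifts: qd = 418 − 4(p + 11).
Solving gives q = 293.2 with buyers paying 31.2 and suppliers receiving 20.2 (the 11 wedge).
ΔCS is the trapezoid between Q = 293.2 and Q = 302 of height 2.2: ½ · (302 + 293.2) · 2.2 = 654.72.

Consumer surplus falls by 654.72 hundred.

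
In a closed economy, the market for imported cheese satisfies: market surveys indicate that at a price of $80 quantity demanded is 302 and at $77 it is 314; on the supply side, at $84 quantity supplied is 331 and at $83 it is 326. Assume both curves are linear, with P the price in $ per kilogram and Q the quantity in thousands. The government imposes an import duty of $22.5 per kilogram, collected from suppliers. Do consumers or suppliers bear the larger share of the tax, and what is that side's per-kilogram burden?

Consumers bear the larger share: $12.5 per kilogram.

Demand slope: (314 − 302)/(77 − 80) = -4, so Qd = 622 − 4P.
Supply slope: (326 − 331)/(83 − 84) = 5, so Qs = 5P − 89.
Without the tax, 622 − 4P = 5P − 89 gives 9P = 711, so P* = $79 and Q* = 306.
With the tax collected from suppliers, supply shifts: Qs = 5(P − 22.5) − 89.
New equilibrium: consumers pay $91.5, suppliers receive $69, Q = 256. (Wedge: Pb − Ps = 22.5.)
Per-kilogram burden: consumers $12.5, suppliers $10.
Consumers take the larger share because demand is less price-elastic here (demand slope 4 vs supply slope 5).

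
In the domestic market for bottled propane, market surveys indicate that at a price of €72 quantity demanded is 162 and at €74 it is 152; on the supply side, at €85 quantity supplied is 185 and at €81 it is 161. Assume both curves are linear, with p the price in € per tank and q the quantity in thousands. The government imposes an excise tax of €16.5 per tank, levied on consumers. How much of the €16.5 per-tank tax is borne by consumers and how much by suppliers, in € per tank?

Demand slope: (152 − 162)/(74 − 72) = -5, so qd = 522 − 5p.
Supply slope: (161 − 185)/(81 − 85) = 6, so qs = 6p − 325.
Without the tax, 522 − 5p = 6p − 325 gives 11p = 847, so p* = €77 and q* = 137.
With the tax collected from consumers, demand (in seller-price terms) shifts: qd = 522 − 5(p + 16.5).
New equilibrium: consumers pay €86, suppliers receive €69.5, q = 92. (Wedge: pb − ps = 16.5.)
Burden on consumers: €9; on suppliers: €7.5. (They sum to €16.5.)

Consumers bear €9 per tank; suppliers bear €7.5 per tank.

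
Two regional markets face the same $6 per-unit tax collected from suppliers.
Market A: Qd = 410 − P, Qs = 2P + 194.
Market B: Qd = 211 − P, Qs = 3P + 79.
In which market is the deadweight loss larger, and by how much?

Market B, by $1.5.

Market A: pre-tax P* = $72, Q* = 338; post-tax Q = 334; deadweight loss = $12.
Market B: pre-tax P* = $33, Q* = 178; post-tax Q = 173.5; deadweight loss = $13.5.
Difference: $12 vs $13.5 → market B is larger by $1.5.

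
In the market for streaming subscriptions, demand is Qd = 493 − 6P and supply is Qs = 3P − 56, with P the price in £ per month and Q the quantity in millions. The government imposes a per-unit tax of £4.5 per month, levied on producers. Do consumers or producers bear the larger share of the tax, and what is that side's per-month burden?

Without the tax, 493 − 6P = 3P − 56 gives 9P = 549, so P* = £61 and Q* = 127.
With the tax collected from producers, supply shifts: Qs = 3(P − 4.5) − 56.
New equilibrium: consumers pay £62.5, producers receive £58, Q = 118. (Wedge: Pb − Ps = 4.5.)
Per-month burden: consumers £1.5, producers £3.
Producers take the larger share because supply is less price-elastic here (demand slope 6 vs supply slope 3).

Producers bear the larger share: £3 per month.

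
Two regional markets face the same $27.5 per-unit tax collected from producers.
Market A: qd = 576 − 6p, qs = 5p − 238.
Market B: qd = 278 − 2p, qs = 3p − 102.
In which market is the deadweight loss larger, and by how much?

Market A: pre-tax p* = $74, q* = 132; post-tax q = 57; deadweight loss = $1031.25.
Market B: pre-tax p* = $76, q* = 126; post-tax q = 93; deadweight loss = $453.75.
Difference: $1031.25 vs $453.75 → market A is larger by $577.5.

Market A, by $577.5.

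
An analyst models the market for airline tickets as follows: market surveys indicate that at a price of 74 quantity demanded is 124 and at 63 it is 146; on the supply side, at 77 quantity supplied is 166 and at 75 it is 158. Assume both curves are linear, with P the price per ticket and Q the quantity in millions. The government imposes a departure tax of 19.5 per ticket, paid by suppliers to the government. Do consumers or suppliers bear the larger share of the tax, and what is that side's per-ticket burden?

Demand slope: (146 − 124)/(63 − 74) = -2, so Qd = 272 − 2P.
Supply slope: (158 − 166)/(75 − 77) = 4, so Qs = 4P − 142.
Without the tax, 272 − 2P = 4P − 142 gives 6P = 414, so P* = 69 and Q* = 134.
With the tax collected from suppliers, supply shifts: Qs = 4(P − 19.5) − 142.
Solving gives Q = 108 with consumers paying 82 and suppliers receiving 62.5 (the 19.5 wedge).
Per-ticket burden: consumers 13, suppliers 6.5.
Consumers take the larger share because demand is less price-elastic here (demand slope 2 vs supply slope 4).

Consumers bear the larger share: 13 per ticket.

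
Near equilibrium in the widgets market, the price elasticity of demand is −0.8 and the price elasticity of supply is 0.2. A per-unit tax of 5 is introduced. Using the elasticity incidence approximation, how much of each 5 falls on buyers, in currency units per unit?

Incidence ratio: buyers' share ≈ εs / (εs + |εd|) = 0.2 / (0.2 + 0.8) = 0.2.
So buyers bear ≈ 0.2 × 5 = 1; sellers bear 4.

Buyers bear ≈ 1 per unit.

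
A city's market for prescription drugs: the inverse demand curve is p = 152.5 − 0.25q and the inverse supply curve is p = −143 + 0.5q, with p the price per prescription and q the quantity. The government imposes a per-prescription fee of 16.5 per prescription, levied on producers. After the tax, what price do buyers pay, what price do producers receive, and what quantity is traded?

Inverting to q(p) form: qd = 610 − 4p; qs = 2p + 286.
Before the tax: set 610 − 4p = 2p + 286 → p* = 54, q* = 394.
With the tax collected from producers, supply shifts: qs = 2(p − 16.5) + 286.
Solving gives q = 372 with buyers paying 59.5 and producers receiving 43 (the 16.5 wedge).
The less price-elastic side of the market bears the larger share of a per-unit tax.

Buyers pay 59.5; producers receive 43; quantity = 372.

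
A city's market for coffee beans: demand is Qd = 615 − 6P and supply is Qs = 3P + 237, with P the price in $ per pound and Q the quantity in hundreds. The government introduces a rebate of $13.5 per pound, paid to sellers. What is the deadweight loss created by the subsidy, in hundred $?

Without the subsidy, 615 − 6P = 3P + 237 gives 9P = 378, so P* = $42 and Q* = 363.
With a per-unit subsidy paid to sellers, each receives P + 13.5 per unit sold, so supply becomes Qs = 3(P + 13.5) + 237.
Solving gives Q = 390 with buyers paying $37.5 and sellers receiving $51 (the $13.5 wedge).
Quantity rises by |ΔQ| = |363 − 390| = 27.
DWL = ½ · t · |ΔQ| = ½ · 13.5 · 27 = $182.25.

Deadweight loss = $182.25 hundred.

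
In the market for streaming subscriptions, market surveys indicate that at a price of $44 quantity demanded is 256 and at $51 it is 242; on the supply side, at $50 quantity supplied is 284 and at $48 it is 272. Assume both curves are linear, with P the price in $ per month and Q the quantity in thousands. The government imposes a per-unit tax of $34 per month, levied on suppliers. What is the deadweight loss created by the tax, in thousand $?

Demand slope: (242 − 256)/(51 − 44) = -2, so Qd = 344 − 2P.
Supply slope: (272 − 284)/(48 − 50) = 6, so Qs = 6P − 16.
Before the tax: set 344 − 2P = 6P − 16 → P* = $45, Q* = 254.
With the tax collected from suppliers, supply shifts: Qs = 6(P − 34) − 16.
Solving gives Q = 203 with consumers paying $70.5 and suppliers receiving $36.5 (the $34 wedge).
Quantity falls by |ΔQ| = |254 − 203| = 51.
DWL = ½ · t · |ΔQ| = ½ · 34 · 51 = $867.

Deadweight loss = $867 thousand.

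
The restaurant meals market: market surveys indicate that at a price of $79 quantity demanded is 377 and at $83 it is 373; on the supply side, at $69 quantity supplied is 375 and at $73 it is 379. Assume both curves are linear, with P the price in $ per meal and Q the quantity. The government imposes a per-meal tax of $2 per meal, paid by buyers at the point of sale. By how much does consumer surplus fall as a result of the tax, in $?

Consumer surplus falls by $380.5.

Demand slope: (373 − 377)/(83 − 79) = -1, so Qd = 456 − P.
Supply slope: (379 − 375)/(73 − 69) = 1, so Qs = P + 306.
Without the tax, 456 − P = P + 306 gives 2P = 150, so P* = $75 and Q* = 381.
With the tax collected from buyers, demand (in seller-price terms) shifts: Qd = 456 − (P + 2).
Solving gives Q = 380 with buyers paying $76 and suppliers receiving $74 (the $2 wedge).
ΔCS is the trapezoid between Q = 380 and Q = 381 of height $1: ½ · (381 + 380) · 1 = $380.5.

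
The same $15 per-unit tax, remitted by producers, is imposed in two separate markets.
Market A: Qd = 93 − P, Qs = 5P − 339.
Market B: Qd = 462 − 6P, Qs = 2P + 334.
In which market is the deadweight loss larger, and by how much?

Market B, by $75.

Market A: pre-tax P* = $72, Q* = 21; post-tax Q = 8.5; deadweight loss = $93.75.
Market B: pre-tax P* = $16, Q* = 366; post-tax Q = 343.5; deadweight loss = $168.75.
Difference: $93.75 vs $168.75 → market B is larger by $75.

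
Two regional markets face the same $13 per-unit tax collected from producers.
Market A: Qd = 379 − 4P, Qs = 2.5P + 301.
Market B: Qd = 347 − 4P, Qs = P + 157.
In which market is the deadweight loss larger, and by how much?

Market A, by $62.4.

Market A: pre-tax P* = $12, Q* = 331; post-tax Q = 311; deadweight loss = $130.
Market B: pre-tax P* = $38, Q* = 195; post-tax Q = 184.6; deadweight loss = $67.6.
Difference: $130 vs $67.6 → market A is larger by $62.4.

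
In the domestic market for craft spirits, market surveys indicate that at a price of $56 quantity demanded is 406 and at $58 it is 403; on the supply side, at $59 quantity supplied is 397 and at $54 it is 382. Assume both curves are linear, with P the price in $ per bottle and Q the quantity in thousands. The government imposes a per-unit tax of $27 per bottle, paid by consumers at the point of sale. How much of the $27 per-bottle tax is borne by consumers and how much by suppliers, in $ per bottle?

Consumers bear $18 per bottle; suppliers bear $9 per bottle.

Demand slope: (403 − 406)/(58 − 56) = -1.5, so Qd = 490 − 1.5P.
Supply slope: (382 − 397)/(54 − 59) = 3, so Qs = 3P + 220.
Before the tax: set 490 − 1.5P = 3P + 220 → P* = $60, Q* = 400.
With the tax collected from consumers, demand (in seller-price terms) shifts: Qd = 490 − 1.5(P + 27).
New equilibrium: consumers pay $78, suppliers receive $51, Q = 373. (Wedge: Pb − Ps = 27.)
Burden on consumers: $18; on suppliers: $9. (They sum to $27.)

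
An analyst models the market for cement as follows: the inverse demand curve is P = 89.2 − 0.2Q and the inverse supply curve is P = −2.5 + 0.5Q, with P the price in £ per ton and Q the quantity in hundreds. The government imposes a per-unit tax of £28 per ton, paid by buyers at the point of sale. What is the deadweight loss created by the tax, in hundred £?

Deadweight loss = £560 hundred.

Inverting to Q(P) form: Qd = 446 − 5P; Qs = 2P + 5.
Before the tax: set 446 − 5P = 2P + 5 → P* = £63, Q* = 131.
With the tax collected from buyers, demand (in seller-price terms) shifts: Qd = 446 − 5(P + 28).
Solving gives Q = 91 with buyers paying £71 and producers receiving £43 (the £28 wedge).
Quantity falls by |ΔQ| = |131 − 91| = 40.
DWL = ½ · t · |ΔQ| = ½ · 28 · 40 = £560.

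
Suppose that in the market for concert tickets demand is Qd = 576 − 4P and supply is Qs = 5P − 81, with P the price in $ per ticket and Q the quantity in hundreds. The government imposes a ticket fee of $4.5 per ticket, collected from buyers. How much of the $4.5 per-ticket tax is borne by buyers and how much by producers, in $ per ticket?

Before the tax: set 576 − 4P = 5P − 81 → P* = $73, Q* = 284.
With the tax collected from buyers, demand (in seller-price terms) shifts: Qd = 576 − 4(P + 4.5).
New equilibrium: buyers pay $75.5, producers receive $71, Q = 274. (Wedge: Pb − Ps = 4.5.)
Burden on buyers: $2.5; on producers: $2. (They sum to $4.5.)
The less price-elastic side of the market bears the larger share of a per-unit tax.

Buyers bear $2.5 per ticket; producers bear $2 per ticket.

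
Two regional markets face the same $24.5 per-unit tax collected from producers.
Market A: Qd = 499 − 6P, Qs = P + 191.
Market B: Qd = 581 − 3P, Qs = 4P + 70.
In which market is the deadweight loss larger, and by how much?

Market B, by $257.25.

Market A: pre-tax P* = $44, Q* = 235; post-tax Q = 214; deadweight loss = $257.25.
Market B: pre-tax P* = $73, Q* = 362; post-tax Q = 320; deadweight loss = $514.5.
Difference: $257.25 vs $514.5 → market B is larger by $257.25.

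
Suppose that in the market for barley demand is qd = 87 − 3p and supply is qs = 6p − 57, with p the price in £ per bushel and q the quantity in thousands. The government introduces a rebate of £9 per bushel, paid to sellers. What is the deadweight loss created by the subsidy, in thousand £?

Without the subsidy, 87 − 3p = 6p − 57 gives 9p = 144, so p* = £16 and q* = 39.
With a per-unit subsidy paid to sellers, each receives p + 9 per unit sold, so supply becomes qs = 6(p + 9) − 57.
New equilibrium: consumers pay £10, sellers receive £19, q = 57. (Wedge: pb − ps = −9.)
Quantity rises by |ΔQ| = |39 − 57| = 18.
DWL = ½ · t · |ΔQ| = ½ · 9 · 18 = £81.

Deadweight loss = £81 thousand.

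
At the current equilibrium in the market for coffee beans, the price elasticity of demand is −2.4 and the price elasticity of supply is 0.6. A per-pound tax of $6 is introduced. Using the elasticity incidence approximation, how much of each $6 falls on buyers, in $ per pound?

Incidence ratio: buyers' share ≈ εs / (εs + |εd|) = 0.6 / (0.6 + 2.4) = 0.2.
So buyers bear ≈ 0.2 × $6 = $1.2; sellers bear $4.8.

Buyers bear ≈ $1.2 per pound.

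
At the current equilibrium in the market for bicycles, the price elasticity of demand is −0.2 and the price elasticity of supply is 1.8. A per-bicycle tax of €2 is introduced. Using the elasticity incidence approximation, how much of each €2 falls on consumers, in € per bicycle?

Incidence ratio: consumers' share ≈ εs / (εs + |εd|) = 1.8 / (1.8 + 0.2) = 0.9.
So consumers bear ≈ 0.9 × €2 = €1.8; sellers bear €0.2.

Consumers bear ≈ €1.8 per bicycle.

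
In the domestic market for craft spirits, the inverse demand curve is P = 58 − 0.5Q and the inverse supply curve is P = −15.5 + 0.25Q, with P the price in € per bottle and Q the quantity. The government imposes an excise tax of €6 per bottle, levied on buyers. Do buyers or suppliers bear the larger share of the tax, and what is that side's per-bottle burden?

Inverting to Q(P) form: Qd = 116 − 2P; Qs = 4P + 62.
Before the tax: set 116 − 2P = 4P + 62 → P* = €9, Q* = 98.
With the tax collected from buyers, demand (in seller-price terms) shifts: Qd = 116 − 2(P + 6).
New equilibrium: buyers pay €13, suppliers receive €7, Q = 90. (Wedge: Pb − Ps = 6.)
Per-bottle burden: buyers €4, suppliers €2.
Buyers take the larger share because demand is less price-elastic here (demand slope 2 vs supply slope 4).

Buyers bear the larger share: €4 per bottle.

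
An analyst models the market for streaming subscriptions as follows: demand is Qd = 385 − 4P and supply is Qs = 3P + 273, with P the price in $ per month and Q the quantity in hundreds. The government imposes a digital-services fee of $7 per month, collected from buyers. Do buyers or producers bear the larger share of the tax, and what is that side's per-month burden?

Before the tax: set 385 − 4P = 3P + 273 → P* = $16, Q* = 321.
With the tax collected from buyers, demand (in seller-price terms) shifts: Qd = 385 − 4(P + 7).
Solving gives Q = 309 with buyers paying $19 and producers receiving $12 (the $7 wedge).
Per-month burden: buyers $3, producers $4.
Producers take the larger share because supply is less price-elastic here (demand slope 4 vs supply slope 3).
The less price-elastic side of the market bears the larger share of a per-unit tax.

Producers bear the larger share: $4 per month.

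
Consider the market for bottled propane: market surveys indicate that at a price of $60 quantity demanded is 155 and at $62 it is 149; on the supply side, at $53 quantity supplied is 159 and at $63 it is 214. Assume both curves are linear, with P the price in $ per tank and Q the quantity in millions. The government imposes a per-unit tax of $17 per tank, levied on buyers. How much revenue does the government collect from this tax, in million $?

Demand slope: (149 − 155)/(62 − 60) = -3, so Qd = 335 − 3P.
Supply slope: (214 − 159)/(63 − 53) = 5.5, so Qs = 5.5P − 132.5.
Before the tax: set 335 − 3P = 5.5P − 132.5 → P* = $55, Q* = 170.
With the tax collected from buyers, demand (in seller-price terms) shifts: Qd = 335 − 3(P + 17).
Solving gives Q = 137 with buyers paying $66 and producers receiving $49 (the $17 wedge).
Revenue = t · Q = 17 · 137 = $2329.

Tax revenue = $2329 million.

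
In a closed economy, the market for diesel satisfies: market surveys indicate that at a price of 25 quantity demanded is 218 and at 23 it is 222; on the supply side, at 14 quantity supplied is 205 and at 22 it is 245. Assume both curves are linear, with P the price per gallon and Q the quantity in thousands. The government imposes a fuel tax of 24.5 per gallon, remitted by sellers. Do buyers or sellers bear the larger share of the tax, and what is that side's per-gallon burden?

Demand slope: (222 − 218)/(23 − 25) = -2, so Qd = 268 − 2P.
Supply slope: (245 − 205)/(22 − 14) = 5, so Qs = 5P + 135.
Before the tax: set 268 − 2P = 5P + 135 → P* = 19, Q* = 230.
With the tax collected from sellers, supply shifts: Qs = 5(P − 24.5) + 135.
Solving gives Q = 195 with buyers paying 36.5 and sellers receiving 12 (the 24.5 wedge).
Per-gallon burden: buyers 17.5, sellers 7.
Buyers take the larger share because demand is less price-elastic here (demand slope 2 vs supply slope 5).

Buyers bear the larger share: 17.5 per gallon.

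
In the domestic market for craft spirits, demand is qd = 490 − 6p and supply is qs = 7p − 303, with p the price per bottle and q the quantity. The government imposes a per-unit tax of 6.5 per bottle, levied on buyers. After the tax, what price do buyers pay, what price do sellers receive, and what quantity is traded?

Before the tax: set 490 − 6p = 7p − 303 → p* = 61, q* = 124.
With the tax collected from buyers, demand (in seller-price terms) shifts: qd = 490 − 6(p + 6.5).
Solving gives q = 103 with buyers paying 64.5 and sellers receiving 58 (the 6.5 wedge).

Buyers pay 64.5; sellers receive 58; quantity = 103.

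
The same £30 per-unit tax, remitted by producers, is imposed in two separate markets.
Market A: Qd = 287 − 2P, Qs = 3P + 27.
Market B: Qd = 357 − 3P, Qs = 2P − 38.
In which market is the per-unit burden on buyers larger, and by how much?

Market A, by £6.

Market A: pre-tax P* = £52, Q* = 183; post-tax Q = 147; per-unit burden on buyers = £18.
Market B: pre-tax P* = £79, Q* = 120; post-tax Q = 84; per-unit burden on buyers = £12.
Difference: £18 vs £12 → market A is larger by £6.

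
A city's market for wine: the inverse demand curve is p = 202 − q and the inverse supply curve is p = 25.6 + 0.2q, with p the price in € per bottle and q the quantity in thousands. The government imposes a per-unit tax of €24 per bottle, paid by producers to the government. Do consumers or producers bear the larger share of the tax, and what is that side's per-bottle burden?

Inverting to q(p) form: qd = 202 − p; qs = 5p − 128.
Without the tax, 202 − p = 5p − 128 gives 6p = 330, so p* = €55 and q* = 147.
With the tax collected from producers, supply shifts: qs = 5(p − 24) − 128.
New equilibrium: consumers pay €75, producers receive €51, q = 127. (Wedge: pb − ps = 24.)
Per-bottle burden: consumers €20, producers €4.
Consumers take the larger share because demand is less price-elastic here (demand slope 1 vs supply slope 5).

Consumers bear the larger share: €20 per bottle.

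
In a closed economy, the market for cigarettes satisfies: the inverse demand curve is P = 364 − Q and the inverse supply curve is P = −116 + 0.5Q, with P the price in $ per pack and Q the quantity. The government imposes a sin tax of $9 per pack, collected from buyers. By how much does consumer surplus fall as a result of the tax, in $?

Inverting to Q(P) form: Qd = 364 − P; Qs = 2P + 232.
Before the tax: set 364 − P = 2P + 232 → P* = $44, Q* = 320.
With the tax collected from buyers, demand (in seller-price terms) shifts: Qd = 364 − (P + 9).
Solving gives Q = 314 with buyers paying $50 and producers receiving $41 (the $9 wedge).
ΔCS is the trapezoid between Q = 314 and Q = 320 of height $6: ½ · (320 + 314) · 6 = $1902.

Consumer surplus falls by $1902.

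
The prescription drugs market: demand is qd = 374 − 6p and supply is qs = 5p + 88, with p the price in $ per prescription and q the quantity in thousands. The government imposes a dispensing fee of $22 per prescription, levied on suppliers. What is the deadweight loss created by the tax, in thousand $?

Before the tax: set 374 − 6p = 5p + 88 → p* = $26, q* = 218.
With the tax collected from suppliers, supply shifts: qs = 5(p − 22) + 88.
Solving gives q = 158 with consumers paying $36 and suppliers receiving $14 (the $22 wedge).
Quantity falls by |ΔQ| = |218 − 158| = 60.
DWL = ½ · t · |ΔQ| = ½ · 22 · 60 = $660.

Deadweight loss = $660 thousand.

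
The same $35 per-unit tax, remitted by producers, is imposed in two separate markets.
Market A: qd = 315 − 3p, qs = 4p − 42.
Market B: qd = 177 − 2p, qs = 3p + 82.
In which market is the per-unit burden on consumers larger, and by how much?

Market A: pre-tax p* = $51, q* = 162; post-tax q = 102; per-unit burden on consumers = $20.
Market B: pre-tax p* = $19, q* = 139; post-tax q = 97; per-unit burden on consumers = $21.
Difference: $20 vs $21 → market B is larger by $1.

Market B, by $1.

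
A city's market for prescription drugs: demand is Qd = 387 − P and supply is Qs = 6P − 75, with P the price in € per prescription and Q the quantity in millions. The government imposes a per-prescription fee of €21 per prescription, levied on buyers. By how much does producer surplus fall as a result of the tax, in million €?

Before the tax: set 387 − P = 6P − 75 → P* = €66, Q* = 321.
With the tax collected from buyers, demand (in seller-price terms) shifts: Qd = 387 − (P + 21).
Solving gives Q = 303 with buyers paying €84 and sellers receiving €63 (the €21 wedge).
ΔPS is the trapezoid between Q = 303 and Q = 321 of height €3: ½ · (321 + 303) · 3 = €936.

Producer surplus falls by €936 million.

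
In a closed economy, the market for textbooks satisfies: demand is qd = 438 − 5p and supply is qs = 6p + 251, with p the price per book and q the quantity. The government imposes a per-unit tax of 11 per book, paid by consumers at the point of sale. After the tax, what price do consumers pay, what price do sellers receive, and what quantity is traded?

Before the tax: set 438 − 5p = 6p + 251 → p* = 17, q* = 353.
With the tax collected from consumers, demand (in seller-price terms) shifts: qd = 438 − 5(p + 11).
New equilibrium: consumers pay 23, sellers receive 12, q = 323. (Wedge: pb − ps = 11.)
The less price-elastic side of the market bears the larger share of a per-unit tax.

Consumers pay 23; sellers receive 12; quantity = 323.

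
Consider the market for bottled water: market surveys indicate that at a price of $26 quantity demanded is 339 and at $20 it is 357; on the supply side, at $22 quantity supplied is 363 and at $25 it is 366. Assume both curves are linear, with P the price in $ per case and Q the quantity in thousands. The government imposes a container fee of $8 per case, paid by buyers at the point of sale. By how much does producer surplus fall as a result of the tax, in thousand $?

Demand slope: (357 − 339)/(20 − 26) = -3, so Qd = 417 − 3P.
Supply slope: (366 − 363)/(25 − 22) = 1, so Qs = P + 341.
Without the tax, 417 − 3P = P + 341 gives 4P = 76, so P* = $19 and Q* = 360.
With the tax collected from buyers, demand (in seller-price terms) shifts: Qd = 417 − 3(P + 8).
Solving gives Q = 354 with buyers paying $21 and producers receiving $13 (the $8 wedge).
ΔPS is the trapezoid between Q = 354 and Q = 360 of height $6: ½ · (360 + 354) · 6 = $2142.

Producer surplus falls by $2142 thousand.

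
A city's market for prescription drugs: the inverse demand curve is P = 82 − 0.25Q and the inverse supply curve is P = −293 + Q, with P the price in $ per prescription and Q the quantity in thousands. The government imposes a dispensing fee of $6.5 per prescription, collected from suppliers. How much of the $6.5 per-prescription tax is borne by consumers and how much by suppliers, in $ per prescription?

Consumers bear $1.3 per prescription; suppliers bear $5.2 per prescription.

Rewrite in direct form: Qd = 328 − 4P and Qs = P + 293.
Before the tax: set 328 − 4P = P + 293 → P* = $7, Q* = 300.
With the tax collected from suppliers, supply shifts: Qs = (P − 6.5) + 293.
Solving gives Q = 294.8 with consumers paying $8.3 and suppliers receiving $1.8 (the $6.5 wedge).
Burden on consumers: $1.3; on suppliers: $5.2. (They sum to $6.5.)
The less price-elastic side of the market bears the larger share of a per-unit tax.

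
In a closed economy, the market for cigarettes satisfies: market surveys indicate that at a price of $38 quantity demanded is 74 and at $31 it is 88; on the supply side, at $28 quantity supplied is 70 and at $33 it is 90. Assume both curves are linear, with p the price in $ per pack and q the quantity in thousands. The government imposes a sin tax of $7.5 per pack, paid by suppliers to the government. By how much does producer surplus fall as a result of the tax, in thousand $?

Demand slope: (88 − 74)/(31 − 38) = -2, so qd = 150 − 2p.
Supply slope: (90 − 70)/(33 − 28) = 4, so qs = 4p − 42.
Before the tax: set 150 − 2p = 4p − 42 → p* = $32, q* = 86.
With the tax collected from suppliers, supply shifts: qs = 4(p − 7.5) − 42.
Solving gives q = 76 with buyers paying $37 and suppliers receiving $29.5 (the $7.5 wedge).
ΔPS is the trapezoid between Q = 76 and Q = 86 of height $2.5: ½ · (86 + 76) · 2.5 = $202.5.

Producer surplus falls by $202.5 thousand.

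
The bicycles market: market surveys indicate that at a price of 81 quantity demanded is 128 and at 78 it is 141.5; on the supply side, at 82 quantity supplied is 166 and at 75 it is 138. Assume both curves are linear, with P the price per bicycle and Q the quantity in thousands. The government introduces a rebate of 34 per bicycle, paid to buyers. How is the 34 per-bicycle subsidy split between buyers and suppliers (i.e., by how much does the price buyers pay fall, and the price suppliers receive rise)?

Demand slope: (141.5 − 128)/(78 − 81) = -4.5, so Qd = 492.5 − 4.5P.
Supply slope: (138 − 166)/(75 − 82) = 4, so Qs = 4P − 162.
Before the subsidy: set 492.5 − 4.5P = 4P − 162 → P* = 77, Q* = 146.
With a per-unit subsidy paid to buyers, each effectively pays P − 34, so demand becomes Qd = 492.5 − 4.5(P − 34).
New equilibrium: buyers pay 61, suppliers receive 95, Q = 218. (Wedge: Pb − Ps = −34.)
Gain to buyers: 16; to suppliers: 18. (They sum to 34.)

Buyers gain 16 per bicycle; suppliers gain 18 per bicycle.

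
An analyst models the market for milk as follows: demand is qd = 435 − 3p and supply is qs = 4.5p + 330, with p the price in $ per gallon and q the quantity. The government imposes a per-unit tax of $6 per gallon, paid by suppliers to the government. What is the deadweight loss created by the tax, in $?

Deadweight loss = $32.4.

Without the tax, 435 − 3p = 4.5p + 330 gives 7.5p = 105, so p* = $14 and q* = 393.
With the tax collected from suppliers, supply shifts: qs = 4.5(p − 6) + 330.
Solving gives q = 382.2 with consumers paying $17.6 and suppliers receiving $11.6 (the $6 wedge).
Quantity falls by |ΔQ| = |393 − 382.2| = 10.8.
DWL = ½ · t · |ΔQ| = ½ · 6 · 10.8 = $32.4.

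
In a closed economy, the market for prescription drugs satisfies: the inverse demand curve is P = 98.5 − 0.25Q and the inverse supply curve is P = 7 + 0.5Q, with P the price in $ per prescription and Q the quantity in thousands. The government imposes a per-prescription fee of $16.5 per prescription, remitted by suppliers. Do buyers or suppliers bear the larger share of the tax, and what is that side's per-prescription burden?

Suppliers bear the larger share: $11 per prescription.

Rewrite in direct form: Qd = 394 − 4P and Qs = 2P − 14.
Before the tax: set 394 − 4P = 2P − 14 → P* = $68, Q* = 122.
With the tax collected from suppliers, supply shifts: Qs = 2(P − 16.5) − 14.
New equilibrium: buyers pay $73.5, suppliers receive $57, Q = 100. (Wedge: Pb − Ps = 16.5.)
Per-prescription burden: buyers $5.5, suppliers $11.
Suppliers take the larger share because supply is less price-elastic here (demand slope 4 vs supply slope 2).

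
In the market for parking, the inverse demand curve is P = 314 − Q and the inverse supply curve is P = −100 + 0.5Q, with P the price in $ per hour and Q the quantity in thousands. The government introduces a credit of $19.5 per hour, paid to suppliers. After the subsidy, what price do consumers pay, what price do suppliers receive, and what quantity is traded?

Rewrite in direct form: Qd = 314 − P and Qs = 2P + 200.
Without the subsidy, 314 − P = 2P + 200 gives 3P = 114, so P* = $38 and Q* = 276.
With a per-unit subsidy paid to suppliers, each receives P + 19.5 per unit sold, so supply becomes Qs = 2(P + 19.5) + 200.
Solving gives Q = 289 with consumers paying $25 and suppliers receiving $44.5 (the $19.5 wedge).

Consumers pay $25; suppliers receive $44.5; quantity = 289.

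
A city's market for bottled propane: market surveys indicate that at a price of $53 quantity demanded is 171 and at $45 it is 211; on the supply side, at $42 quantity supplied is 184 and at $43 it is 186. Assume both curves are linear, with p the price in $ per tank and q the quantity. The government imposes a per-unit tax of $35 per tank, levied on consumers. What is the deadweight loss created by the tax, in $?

Demand slope: (211 − 171)/(45 − 53) = -5, so qd = 436 − 5p.
Supply slope: (186 − 184)/(43 − 42) = 2, so qs = 2p + 100.
Before the tax: set 436 − 5p = 2p + 100 → p* = $48, q* = 196.
With the tax collected from consumers, demand (in seller-price terms) shifts: qd = 436 − 5(p + 35).
New equilibrium: consumers pay $58, sellers receive $23, q = 146. (Wedge: pb − ps = 35.)
Quantity falls by |ΔQ| = |196 − 146| = 50.
DWL = ½ · t · |ΔQ| = ½ · 35 · 50 = $875.

Deadweight loss = $875.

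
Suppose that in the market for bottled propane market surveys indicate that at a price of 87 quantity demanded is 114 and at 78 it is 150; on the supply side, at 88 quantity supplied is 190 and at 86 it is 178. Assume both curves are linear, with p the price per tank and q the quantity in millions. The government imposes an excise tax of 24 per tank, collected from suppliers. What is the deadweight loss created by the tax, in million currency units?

Deadweight loss = 691.2 million.

Demand slope: (150 − 114)/(78 − 87) = -4, so qd = 462 − 4p.
Supply slope: (178 − 190)/(86 − 88) = 6, so qs = 6p − 338.
Without the tax, 462 − 4p = 6p − 338 gives 10p = 800, so p* = 80 and q* = 142.
With the tax collected from suppliers, supply shifts: qs = 6(p − 24) − 338.
New equilibrium: consumers pay 94.4, suppliers receive 70.4, q = 84.4. (Wedge: pb − ps = 24.)
Quantity falls by |ΔQ| = |142 − 84.4| = 57.6.
DWL = ½ · t · |ΔQ| = ½ · 24 · 57.6 = 691.2.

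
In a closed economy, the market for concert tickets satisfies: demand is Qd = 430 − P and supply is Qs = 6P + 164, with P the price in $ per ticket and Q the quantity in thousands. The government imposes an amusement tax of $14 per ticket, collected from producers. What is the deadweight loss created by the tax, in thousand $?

Without the tax, 430 − P = 6P + 164 gives 7P = 266, so P* = $38 and Q* = 392.
With the tax collected from producers, supply shifts: Qs = 6(P − 14) + 164.
Solving gives Q = 380 with consumers paying $50 and producers receiving $36 (the $14 wedge).
Quantity falls by |ΔQ| = |392 − 380| = 12.
DWL = ½ · t · |ΔQ| = ½ · 14 · 12 = $84.

Deadweight loss = $84 thousand.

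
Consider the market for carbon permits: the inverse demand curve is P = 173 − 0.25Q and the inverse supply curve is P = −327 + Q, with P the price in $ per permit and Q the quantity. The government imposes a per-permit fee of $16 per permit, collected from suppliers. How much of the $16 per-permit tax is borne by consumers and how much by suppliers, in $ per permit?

Consumers bear $3.2 per permit; suppliers bear $12.8 per permit.

Inverting to Q(P) form: Qd = 692 − 4P; Qs = P + 327.
Before the tax: set 692 − 4P = P + 327 → P* = $73, Q* = 400.
With the tax collected from suppliers, supply shifts: Qs = (P − 16) + 327.
New equilibrium: consumers pay $76.2, suppliers receive $60.2, Q = 387.2. (Wedge: Pb − Ps = 16.)
Burden on consumers: $3.2; on suppliers: $12.8. (They sum to $16.)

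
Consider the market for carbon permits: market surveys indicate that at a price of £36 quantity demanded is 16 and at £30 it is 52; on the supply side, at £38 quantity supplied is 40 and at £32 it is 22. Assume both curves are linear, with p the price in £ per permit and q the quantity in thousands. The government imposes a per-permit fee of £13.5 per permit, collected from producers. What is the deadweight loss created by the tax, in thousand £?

Deadweight loss = £182.25 thousand.

Demand slope: (52 − 16)/(30 − 36) = -6, so qd = 232 − 6p.
Supply slope: (22 − 40)/(32 − 38) = 3, so qs = 3p − 74.
Without the tax, 232 − 6p = 3p − 74 gives 9p = 306, so p* = £34 and q* = 28.
With the tax collected from producers, supply shifts: qs = 3(p − 13.5) − 74.
New equilibrium: buyers pay £38.5, producers receive £25, q = 1. (Wedge: pb − ps = 13.5.)
Quantity falls by |ΔQ| = |28 − 1| = 27.
DWL = ½ · t · |ΔQ| = ½ · 13.5 · 27 = £182.25.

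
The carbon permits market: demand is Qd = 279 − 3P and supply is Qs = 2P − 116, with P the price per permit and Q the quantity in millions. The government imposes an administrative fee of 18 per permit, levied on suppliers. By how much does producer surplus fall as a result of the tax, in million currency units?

Producer surplus falls by 336.96 million.

Before the tax: set 279 − 3P = 2P − 116 → P* = 79, Q* = 42.
With the tax collected from suppliers, supply shifts: Qs = 2(P − 18) − 116.
New equilibrium: buyers pay 86.2, suppliers receive 68.2, Q = 20.4. (Wedge: Pb − Ps = 18.)
ΔPS is the trapezoid between Q = 20.4 and Q = 42 of height 10.8: ½ · (42 + 20.4) · 10.8 = 336.96.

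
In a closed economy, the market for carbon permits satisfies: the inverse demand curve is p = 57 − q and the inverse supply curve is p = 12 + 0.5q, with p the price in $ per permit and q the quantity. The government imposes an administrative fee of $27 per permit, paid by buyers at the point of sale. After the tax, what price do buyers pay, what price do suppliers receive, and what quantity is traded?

Buyers pay $45; suppliers receive $18; quantity = 12.

Inverting to q(p) form: qd = 57 − p; qs = 2p − 24.
Without the tax, 57 − p = 2p − 24 gives 3p = 81, so p* = $27 and q* = 30.
With the tax collected from buyers, demand (in seller-price terms) shifts: qd = 57 − (p + 27).
New equilibrium: buyers pay $45, suppliers receive $18, q = 12. (Wedge: pb − ps = 27.)
The less price-elastic side of the market bears the larger share of a per-unit tax.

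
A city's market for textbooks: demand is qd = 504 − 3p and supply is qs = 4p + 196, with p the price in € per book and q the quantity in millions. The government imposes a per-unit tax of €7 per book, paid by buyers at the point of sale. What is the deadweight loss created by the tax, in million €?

Before the tax: set 504 − 3p = 4p + 196 → p* = €44, q* = 372.
With the tax collected from buyers, demand (in seller-price terms) shifts: qd = 504 − 3(p + 7).
Solving gives q = 360 with buyers paying €48 and suppliers receiving €41 (the €7 wedge).
Quantity falls by |ΔQ| = |372 − 360| = 12.
DWL = ½ · t · |ΔQ| = ½ · 7 · 12 = €42.

Deadweight loss = €42 million.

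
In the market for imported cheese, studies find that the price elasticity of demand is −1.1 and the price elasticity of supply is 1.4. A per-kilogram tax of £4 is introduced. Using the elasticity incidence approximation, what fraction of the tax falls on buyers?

Buyers' share ≈ 0.56.

Incidence ratio: buyers' share ≈ εs / (εs + |εd|) = 1.4 / (1.4 + 1.1) = 0.56.
Supply is the more elastic side, so buyers bear the larger share.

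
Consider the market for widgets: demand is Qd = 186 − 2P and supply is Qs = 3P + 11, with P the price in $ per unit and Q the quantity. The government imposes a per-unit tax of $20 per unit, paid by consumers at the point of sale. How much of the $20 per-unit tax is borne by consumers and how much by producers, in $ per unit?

Consumers bear $12 per unit; producers bear $8 per unit.

Before the tax: set 186 − 2P = 3P + 11 → P* = $35, Q* = 116.
With the tax collected from consumers, demand (in seller-price terms) shifts: Qd = 186 − 2(P + 20).
Solving gives Q = 92 with consumers paying $47 and producers receiving $27 (the $20 wedge).
Burden on consumers: $12; on producers: $8. (They sum to $20.)
The less price-elastic side of the market bears the larger share of a per-unit tax.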